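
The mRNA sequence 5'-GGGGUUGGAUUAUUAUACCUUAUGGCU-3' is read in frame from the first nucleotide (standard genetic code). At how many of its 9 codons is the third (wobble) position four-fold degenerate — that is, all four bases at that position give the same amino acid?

5

Codon 1 GGG (Gly): third position 4-fold.
Codon 2 GUU (Val): third position 4-fold.
Codon 3 GGA (Gly): third position 4-fold.
Codon 4 UUA (Leu): third position 2-fold.
Codon 5 UUA (Leu): third position 2-fold.
Codon 6 UAC (Tyr): third position 2-fold.
Codon 7 CUU (Leu): third position 4-fold.
Codon 8 AUG (Met): third position 1-fold.
Codon 9 GCU (Ala): third position 4-fold.
Four-fold degenerate third positions: 5.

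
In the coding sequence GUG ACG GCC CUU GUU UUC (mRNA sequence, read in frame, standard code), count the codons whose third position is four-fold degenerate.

Codon 1 GUG (Val): third position 4-fold.
Codon 2 ACG (Thr): third position 4-fold.
Codon 3 GCC (Ala): third position 4-fold.
Codon 4 CUU (Leu): third position 4-fold.
Codon 5 GUU (Val): third position 4-fold.
Codon 6 UUC (Phe): third position 2-fold.
Four-fold degenerate third positions: 5.

5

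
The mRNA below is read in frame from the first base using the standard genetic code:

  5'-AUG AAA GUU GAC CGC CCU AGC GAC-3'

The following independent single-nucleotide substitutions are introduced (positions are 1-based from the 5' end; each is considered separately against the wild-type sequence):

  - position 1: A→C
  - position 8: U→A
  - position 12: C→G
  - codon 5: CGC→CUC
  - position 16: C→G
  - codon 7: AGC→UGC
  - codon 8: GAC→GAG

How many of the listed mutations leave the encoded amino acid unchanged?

Codon 1: AUG (Met) → CUG (Leu) — missense.
Codon 3: GUU (Val) → GAU (Asp) — missense.
Codon 4: GAC (Asp) → GAG (Glu) — missense.
Codon 5: CGC (Arg) → CUC (Leu) — missense.
Codon 6: CCU (Pro) → GCU (Ala) — missense.
Codon 7: AGC (Ser) → UGC (Cys) — missense.
Codon 8: GAC (Asp) → GAG (Glu) — missense.
Synonymous: 0 of 7.

0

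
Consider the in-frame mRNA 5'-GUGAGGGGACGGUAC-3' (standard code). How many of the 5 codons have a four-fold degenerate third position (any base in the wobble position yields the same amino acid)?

Codon 1 GUG (Val): third position 4-fold.
Codon 2 AGG (Arg): third position 2-fold.
Codon 3 GGA (Gly): third position 4-fold.
Codon 4 CGG (Arg): third position 4-fold.
Codon 5 UAC (Tyr): third position 2-fold.
Four-fold degenerate third positions: 3.

3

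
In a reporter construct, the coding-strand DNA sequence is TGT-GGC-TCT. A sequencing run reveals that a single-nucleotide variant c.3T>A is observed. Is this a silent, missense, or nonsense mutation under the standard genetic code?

nonsense

Position 3 falls in codon 1: TGT → Cys.
After the substitution the codon is TGA → Stop.
The new codon is a stop codon, so this is a nonsense mutation.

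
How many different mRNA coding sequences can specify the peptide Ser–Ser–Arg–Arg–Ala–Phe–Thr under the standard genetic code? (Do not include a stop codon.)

Ser: 6 codons.
Ser: 6 codons.
Arg: 6 codons.
Arg: 6 codons.
Ala: 4 codons.
Phe: 2 codons.
Thr: 4 codons.
6 × 6 × 6 × 6 × 4 × 2 × 4 = 41472.

41472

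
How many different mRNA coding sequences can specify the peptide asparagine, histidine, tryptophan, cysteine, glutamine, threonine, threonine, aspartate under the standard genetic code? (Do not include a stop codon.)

512

Asn: 2 codons.
His: 2 codons.
Trp: 1 codon.
Cys: 2 codons.
Gln: 2 codons.
Thr: 4 codons.
Thr: 4 codons.
Asp: 2 codons.
2 × 2 × 1 × 2 × 2 × 4 × 4 × 2 = 512.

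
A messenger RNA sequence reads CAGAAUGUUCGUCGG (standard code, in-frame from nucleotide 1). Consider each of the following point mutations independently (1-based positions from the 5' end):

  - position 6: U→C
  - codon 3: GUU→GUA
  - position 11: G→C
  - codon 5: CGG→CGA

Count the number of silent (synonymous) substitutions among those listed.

3

Codon 2: AAU (Asn) → AAC (Asn) — synonymous.
Codon 3: GUU (Val) → GUA (Val) — synonymous.
Codon 4: CGU (Arg) → CCU (Pro) — missense.
Codon 5: CGG (Arg) → CGA (Arg) — synonymous.
Synonymous: 3 of 4.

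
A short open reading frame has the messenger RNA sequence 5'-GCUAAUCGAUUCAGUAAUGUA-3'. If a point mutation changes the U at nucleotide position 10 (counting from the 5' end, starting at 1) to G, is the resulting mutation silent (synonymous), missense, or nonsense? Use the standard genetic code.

missense

Position 10 falls in codon 4: UUC → Phe.
After the substitution the codon is GUC → Val.
Phe ≠ Val, so this is a missense mutation.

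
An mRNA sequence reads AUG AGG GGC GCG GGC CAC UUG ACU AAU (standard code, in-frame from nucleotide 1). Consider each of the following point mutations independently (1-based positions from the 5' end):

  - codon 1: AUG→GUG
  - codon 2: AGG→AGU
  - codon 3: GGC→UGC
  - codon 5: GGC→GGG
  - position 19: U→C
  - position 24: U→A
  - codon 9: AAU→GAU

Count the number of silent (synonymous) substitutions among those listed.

Codon 1: AUG (Met) → GUG (Val) — missense.
Codon 2: AGG (Arg) → AGU (Ser) — missense.
Codon 3: GGC (Gly) → UGC (Cys) — missense.
Codon 5: GGC (Gly) → GGG (Gly) — synonymous.
Codon 7: UUG (Leu) → CUG (Leu) — synonymous.
Codon 8: ACU (Thr) → ACA (Thr) — synonymous.
Codon 9: AAU (Asn) → GAU (Asp) — missense.
Synonymous: 3 of 7.

3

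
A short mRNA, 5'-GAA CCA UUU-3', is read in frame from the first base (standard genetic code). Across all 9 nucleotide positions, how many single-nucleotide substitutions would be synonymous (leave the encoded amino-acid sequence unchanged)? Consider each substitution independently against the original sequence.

5

Codon 1 (GAA, Glu): 1 synonymous substitution.
Codon 2 (CCA, Pro): 3 synonymous substitutions.
Codon 3 (UUU, Phe): 1 synonymous substitution.
Total: 1 + 3 + 1 = 5.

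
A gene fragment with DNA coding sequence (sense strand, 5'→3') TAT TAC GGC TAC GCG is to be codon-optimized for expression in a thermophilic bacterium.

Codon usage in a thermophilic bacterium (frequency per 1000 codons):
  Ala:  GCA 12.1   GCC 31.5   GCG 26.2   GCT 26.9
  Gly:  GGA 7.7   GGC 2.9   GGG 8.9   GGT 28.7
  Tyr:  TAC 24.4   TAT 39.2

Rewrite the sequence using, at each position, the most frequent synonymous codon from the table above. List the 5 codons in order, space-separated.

Codon 1 (Tyr): best is TAT at 39.2.
Codon 2 (Tyr): best is TAT at 39.2.
Codon 3 (Gly): best is GGT at 28.7.
Codon 4 (Tyr): best is TAT at 39.2.
Codon 5 (Ala): best is GCC at 31.5.

TAT TAT GGT TAT GCC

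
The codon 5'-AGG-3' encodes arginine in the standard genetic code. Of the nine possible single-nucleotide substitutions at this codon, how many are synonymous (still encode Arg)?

2

Position 1: CGG → 1 synonymous.
Position 2: none → 0 synonymous.
Position 3: AGA → 1 synonymous.
Total: 1 + 0 + 1 = 2.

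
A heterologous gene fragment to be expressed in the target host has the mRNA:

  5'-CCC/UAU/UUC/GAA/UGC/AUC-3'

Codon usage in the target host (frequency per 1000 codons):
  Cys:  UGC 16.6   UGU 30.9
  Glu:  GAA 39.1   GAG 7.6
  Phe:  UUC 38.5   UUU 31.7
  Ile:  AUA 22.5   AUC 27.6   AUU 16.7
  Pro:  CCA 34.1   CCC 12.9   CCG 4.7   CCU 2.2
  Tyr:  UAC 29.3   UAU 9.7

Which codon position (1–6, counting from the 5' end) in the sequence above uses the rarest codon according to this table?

Codon 1 CCC (Pro): 12.9 per 1000.
Codon 2 UAU (Tyr): 9.7 per 1000.
Codon 3 UUC (Phe): 38.5 per 1000.
Codon 4 GAA (Glu): 39.1 per 1000.
Codon 5 UGC (Cys): 16.6 per 1000.
Codon 6 AUC (Ile): 27.6 per 1000.
Lowest frequency is 9.7 at codon 2.

2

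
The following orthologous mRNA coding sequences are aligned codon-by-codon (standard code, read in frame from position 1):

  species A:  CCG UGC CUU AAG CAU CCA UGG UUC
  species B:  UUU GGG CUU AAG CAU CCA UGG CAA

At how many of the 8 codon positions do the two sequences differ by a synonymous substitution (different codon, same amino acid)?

0

Codon 1: CCG Pro / UUU Phe — nonsynonymous.
Codon 2: UGC Cys / GGG Gly — nonsynonymous.
Codon 3: CUU Leu / CUU Leu — identical.
Codon 4: AAG Lys / AAG Lys — identical.
Codon 5: CAU His / CAU His — identical.
Codon 6: CCA Pro / CCA Pro — identical.
Codon 7: UGG Trp / UGG Trp — identical.
Codon 8: UUC Phe / CAA Gln — nonsynonymous.
Synonymous differences: 0.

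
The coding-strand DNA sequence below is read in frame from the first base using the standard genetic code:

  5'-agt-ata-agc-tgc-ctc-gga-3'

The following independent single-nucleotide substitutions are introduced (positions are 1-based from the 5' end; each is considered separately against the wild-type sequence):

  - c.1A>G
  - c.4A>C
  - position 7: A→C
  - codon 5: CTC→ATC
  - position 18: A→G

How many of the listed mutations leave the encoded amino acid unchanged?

1

Codon 1: AGT (Ser) → GGT (Gly) — missense.
Codon 2: ATA (Ile) → CTA (Leu) — missense.
Codon 3: AGC (Ser) → CGC (Arg) — missense.
Codon 5: CTC (Leu) → ATC (Ile) — missense.
Codon 6: GGA (Gly) → GGG (Gly) — synonymous.
Synonymous: 1 of 5.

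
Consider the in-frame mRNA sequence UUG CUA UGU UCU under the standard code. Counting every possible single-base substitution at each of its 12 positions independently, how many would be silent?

10

Codon 1 (UUG, Leu): 2 synonymous substitutions.
Codon 2 (CUA, Leu): 4 synonymous substitutions.
Codon 3 (UGU, Cys): 1 synonymous substitution.
Codon 4 (UCU, Ser): 3 synonymous substitutions.
Total: 2 + 4 + 1 + 3 = 10.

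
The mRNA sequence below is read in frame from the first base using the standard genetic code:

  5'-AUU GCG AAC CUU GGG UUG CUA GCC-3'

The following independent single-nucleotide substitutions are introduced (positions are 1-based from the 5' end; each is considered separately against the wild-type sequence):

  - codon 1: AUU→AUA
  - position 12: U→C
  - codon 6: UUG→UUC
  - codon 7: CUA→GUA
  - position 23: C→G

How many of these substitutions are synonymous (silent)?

Codon 1: AUU (Ile) → AUA (Ile) — synonymous.
Codon 4: CUU (Leu) → CUC (Leu) — synonymous.
Codon 6: UUG (Leu) → UUC (Phe) — missense.
Codon 7: CUA (Leu) → GUA (Val) — missense.
Codon 8: GCC (Ala) → GGC (Gly) — missense.
Synonymous: 2 of 5.

2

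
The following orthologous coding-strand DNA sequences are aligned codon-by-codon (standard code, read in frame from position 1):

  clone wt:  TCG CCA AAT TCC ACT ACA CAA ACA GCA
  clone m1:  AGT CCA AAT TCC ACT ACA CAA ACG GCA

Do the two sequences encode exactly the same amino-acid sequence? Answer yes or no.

yes

Codon 1: TCG Ser / AGT Ser — synonymous.
Codon 2: CCA Pro / CCA Pro — identical.
Codon 3: AAT Asn / AAT Asn — identical.
Codon 4: TCC Ser / TCC Ser — identical.
Codon 5: ACT Thr / ACT Thr — identical.
Codon 6: ACA Thr / ACA Thr — identical.
Codon 7: CAA Gln / CAA Gln — identical.
Codon 8: ACA Thr / ACG Thr — synonymous.
Codon 9: GCA Ala / GCA Ala — identical.
Nonsynonymous differences: 0 → same protein.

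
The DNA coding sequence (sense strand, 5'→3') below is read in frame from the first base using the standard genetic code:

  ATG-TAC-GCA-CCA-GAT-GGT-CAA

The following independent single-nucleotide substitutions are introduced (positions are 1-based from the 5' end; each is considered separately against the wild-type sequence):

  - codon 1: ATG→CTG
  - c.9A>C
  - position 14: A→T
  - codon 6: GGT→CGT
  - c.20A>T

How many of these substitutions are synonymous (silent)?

Codon 1: ATG (Met) → CTG (Leu) — missense.
Codon 3: GCA (Ala) → GCC (Ala) — synonymous.
Codon 5: GAT (Asp) → GTT (Val) — missense.
Codon 6: GGT (Gly) → CGT (Arg) — missense.
Codon 7: CAA (Gln) → CTA (Leu) — missense.
Synonymous: 1 of 5.

1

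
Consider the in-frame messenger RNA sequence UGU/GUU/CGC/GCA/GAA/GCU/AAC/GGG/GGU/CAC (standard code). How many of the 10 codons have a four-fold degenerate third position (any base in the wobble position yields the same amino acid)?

6

Codon 1 UGU (Cys): third position 2-fold.
Codon 2 GUU (Val): third position 4-fold.
Codon 3 CGC (Arg): third position 4-fold.
Codon 4 GCA (Ala): third position 4-fold.
Codon 5 GAA (Glu): third position 2-fold.
Codon 6 GCU (Ala): third position 4-fold.
Codon 7 AAC (Asn): third position 2-fold.
Codon 8 GGG (Gly): third position 4-fold.
Codon 9 GGU (Gly): third position 4-fold.
Codon 10 CAC (His): third position 2-fold.
Four-fold degenerate third positions: 6.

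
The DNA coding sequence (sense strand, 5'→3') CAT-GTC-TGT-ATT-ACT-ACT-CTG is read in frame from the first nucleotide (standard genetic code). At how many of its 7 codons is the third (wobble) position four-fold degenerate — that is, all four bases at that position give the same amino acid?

Codon 1 CAT (His): third position 2-fold.
Codon 2 GTC (Val): third position 4-fold.
Codon 3 TGT (Cys): third position 2-fold.
Codon 4 ATT (Ile): third position 3-fold.
Codon 5 ACT (Thr): third position 4-fold.
Codon 6 ACT (Thr): third position 4-fold.
Codon 7 CTG (Leu): third position 4-fold.
Four-fold degenerate third positions: 4.

4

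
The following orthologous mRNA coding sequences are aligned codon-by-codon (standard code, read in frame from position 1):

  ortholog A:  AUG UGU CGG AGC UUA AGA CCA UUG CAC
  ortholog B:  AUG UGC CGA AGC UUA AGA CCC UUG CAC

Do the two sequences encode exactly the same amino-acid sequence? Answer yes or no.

Codon 1: AUG Met / AUG Met — identical.
Codon 2: UGU Cys / UGC Cys — synonymous.
Codon 3: CGG Arg / CGA Arg — synonymous.
Codon 4: AGC Ser / AGC Ser — identical.
Codon 5: UUA Leu / UUA Leu — identical.
Codon 6: AGA Arg / AGA Arg — identical.
Codon 7: CCA Pro / CCC Pro — synonymous.
Codon 8: UUG Leu / UUG Leu — identical.
Codon 9: CAC His / CAC His — identical.
Nonsynonymous differences: 0 → same protein.

yes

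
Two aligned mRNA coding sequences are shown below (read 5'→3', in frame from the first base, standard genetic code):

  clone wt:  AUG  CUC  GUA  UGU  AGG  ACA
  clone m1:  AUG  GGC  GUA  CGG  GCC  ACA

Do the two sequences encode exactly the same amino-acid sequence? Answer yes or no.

Codon 1: AUG Met / AUG Met — identical.
Codon 2: CUC Leu / GGC Gly — nonsynonymous.
Codon 3: GUA Val / GUA Val — identical.
Codon 4: UGU Cys / CGG Arg — nonsynonymous.
Codon 5: AGG Arg / GCC Ala — nonsynonymous.
Codon 6: ACA Thr / ACA Thr — identical.
Nonsynonymous differences: 3 → different protein.

no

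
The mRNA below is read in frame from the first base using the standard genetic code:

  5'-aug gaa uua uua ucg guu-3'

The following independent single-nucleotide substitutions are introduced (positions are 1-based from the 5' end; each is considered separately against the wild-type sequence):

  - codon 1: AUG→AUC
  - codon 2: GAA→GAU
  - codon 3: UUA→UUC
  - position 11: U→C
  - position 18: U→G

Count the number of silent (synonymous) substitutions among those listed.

Codon 1: AUG (Met) → AUC (Ile) — missense.
Codon 2: GAA (Glu) → GAU (Asp) — missense.
Codon 3: UUA (Leu) → UUC (Phe) — missense.
Codon 4: UUA (Leu) → UCA (Ser) — missense.
Codon 6: GUU (Val) → GUG (Val) — synonymous.
Synonymous: 1 of 5.

1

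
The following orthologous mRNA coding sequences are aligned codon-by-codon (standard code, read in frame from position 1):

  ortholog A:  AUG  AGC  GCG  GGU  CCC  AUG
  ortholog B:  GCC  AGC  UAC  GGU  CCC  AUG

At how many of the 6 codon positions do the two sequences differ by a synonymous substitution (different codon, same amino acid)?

0

Codon 1: AUG Met / GCC Ala — nonsynonymous.
Codon 2: AGC Ser / AGC Ser — identical.
Codon 3: GCG Ala / UAC Tyr — nonsynonymous.
Codon 4: GGU Gly / GGU Gly — identical.
Codon 5: CCC Pro / CCC Pro — identical.
Codon 6: AUG Met / AUG Met — identical.
Synonymous differences: 0.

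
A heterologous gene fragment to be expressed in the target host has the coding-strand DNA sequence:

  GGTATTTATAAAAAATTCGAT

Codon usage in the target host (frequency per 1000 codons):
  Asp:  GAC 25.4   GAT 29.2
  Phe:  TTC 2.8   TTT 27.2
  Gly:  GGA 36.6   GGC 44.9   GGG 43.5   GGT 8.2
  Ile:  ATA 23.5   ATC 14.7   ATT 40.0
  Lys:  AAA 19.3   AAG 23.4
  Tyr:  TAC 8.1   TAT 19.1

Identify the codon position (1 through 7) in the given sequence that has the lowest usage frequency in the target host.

Codon 1 GGT (Gly): 8.2 per 1000.
Codon 2 ATT (Ile): 40.0 per 1000.
Codon 3 TAT (Tyr): 19.1 per 1000.
Codon 4 AAA (Lys): 19.3 per 1000.
Codon 5 AAA (Lys): 19.3 per 1000.
Codon 6 TTC (Phe): 2.8 per 1000.
Codon 7 GAT (Asp): 29.2 per 1000.
Lowest frequency is 2.8 at codon 6.

6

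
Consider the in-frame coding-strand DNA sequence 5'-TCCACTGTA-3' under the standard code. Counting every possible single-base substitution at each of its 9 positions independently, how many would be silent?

9

Codon 1 (TCC, Ser): 3 synonymous substitutions.
Codon 2 (ACT, Thr): 3 synonymous substitutions.
Codon 3 (GTA, Val): 3 synonymous substitutions.
Total: 3 + 3 + 3 = 9.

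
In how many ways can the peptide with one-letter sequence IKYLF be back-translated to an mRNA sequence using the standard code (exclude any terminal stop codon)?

144

Ile: 3 codons.
Lys: 2 codons.
Tyr: 2 codons.
Leu: 6 codons.
Phe: 2 codons.
3 × 2 × 2 × 6 × 2 = 144.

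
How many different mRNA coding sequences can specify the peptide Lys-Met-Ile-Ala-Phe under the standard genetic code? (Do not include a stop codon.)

Lys: 2 codons.
Met: 1 codon.
Ile: 3 codons.
Ala: 4 codons.
Phe: 2 codons.
2 × 1 × 3 × 4 × 2 = 48.

48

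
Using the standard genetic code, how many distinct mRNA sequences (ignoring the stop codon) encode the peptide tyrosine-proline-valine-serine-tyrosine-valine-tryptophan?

1536

Tyr: 2 codons.
Pro: 4 codons.
Val: 4 codons.
Ser: 6 codons.
Tyr: 2 codons.
Val: 4 codons.
Trp: 1 codon.
2 × 4 × 4 × 6 × 2 × 4 × 1 = 1536.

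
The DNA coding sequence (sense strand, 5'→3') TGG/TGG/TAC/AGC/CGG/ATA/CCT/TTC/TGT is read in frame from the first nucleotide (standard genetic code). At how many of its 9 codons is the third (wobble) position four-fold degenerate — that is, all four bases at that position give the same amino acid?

2

Codon 1 TGG (Trp): third position 1-fold.
Codon 2 TGG (Trp): third position 1-fold.
Codon 3 TAC (Tyr): third position 2-fold.
Codon 4 AGC (Ser): third position 2-fold.
Codon 5 CGG (Arg): third position 4-fold.
Codon 6 ATA (Ile): third position 3-fold.
Codon 7 CCT (Pro): third position 4-fold.
Codon 8 TTC (Phe): third position 2-fold.
Codon 9 TGT (Cys): third position 2-fold.
Four-fold degenerate third positions: 2.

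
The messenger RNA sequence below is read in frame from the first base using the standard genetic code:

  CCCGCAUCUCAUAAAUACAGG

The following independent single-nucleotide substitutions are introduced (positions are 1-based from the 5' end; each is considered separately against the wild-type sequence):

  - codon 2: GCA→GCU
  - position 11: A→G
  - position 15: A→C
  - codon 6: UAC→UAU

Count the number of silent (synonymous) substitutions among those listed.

Codon 2: GCA (Ala) → GCU (Ala) — synonymous.
Codon 4: CAU (His) → CGU (Arg) — missense.
Codon 5: AAA (Lys) → AAC (Asn) — missense.
Codon 6: UAC (Tyr) → UAU (Tyr) — synonymous.
Synonymous: 2 of 4.

2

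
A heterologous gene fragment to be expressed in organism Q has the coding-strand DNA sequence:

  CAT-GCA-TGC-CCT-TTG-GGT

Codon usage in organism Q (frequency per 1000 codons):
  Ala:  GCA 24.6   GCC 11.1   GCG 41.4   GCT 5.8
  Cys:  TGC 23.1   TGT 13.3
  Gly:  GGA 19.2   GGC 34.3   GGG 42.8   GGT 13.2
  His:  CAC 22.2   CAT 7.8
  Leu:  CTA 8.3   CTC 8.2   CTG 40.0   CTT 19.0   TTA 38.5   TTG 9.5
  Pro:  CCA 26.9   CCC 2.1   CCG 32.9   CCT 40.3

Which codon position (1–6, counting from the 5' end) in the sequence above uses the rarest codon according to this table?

Codon 1 CAT (His): 7.8 per 1000.
Codon 2 GCA (Ala): 24.6 per 1000.
Codon 3 TGC (Cys): 23.1 per 1000.
Codon 4 CCT (Pro): 40.3 per 1000.
Codon 5 TTG (Leu): 9.5 per 1000.
Codon 6 GGT (Gly): 13.2 per 1000.
Lowest frequency is 7.8 at codon 1.

1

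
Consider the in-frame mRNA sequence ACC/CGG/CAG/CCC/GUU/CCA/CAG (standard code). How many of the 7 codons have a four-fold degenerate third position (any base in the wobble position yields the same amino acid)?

5

Codon 1 ACC (Thr): third position 4-fold.
Codon 2 CGG (Arg): third position 4-fold.
Codon 3 CAG (Gln): third position 2-fold.
Codon 4 CCC (Pro): third position 4-fold.
Codon 5 GUU (Val): third position 4-fold.
Codon 6 CCA (Pro): third position 4-fold.
Codon 7 CAG (Gln): third position 2-fold.
Four-fold degenerate third positions: 5.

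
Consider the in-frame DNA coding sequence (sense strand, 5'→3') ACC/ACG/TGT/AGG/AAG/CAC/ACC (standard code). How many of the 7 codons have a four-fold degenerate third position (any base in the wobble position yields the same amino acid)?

Codon 1 ACC (Thr): third position 4-fold.
Codon 2 ACG (Thr): third position 4-fold.
Codon 3 TGT (Cys): third position 2-fold.
Codon 4 AGG (Arg): third position 2-fold.
Codon 5 AAG (Lys): third position 2-fold.
Codon 6 CAC (His): third position 2-fold.
Codon 7 ACC (Thr): third position 4-fold.
Four-fold degenerate third positions: 3.

3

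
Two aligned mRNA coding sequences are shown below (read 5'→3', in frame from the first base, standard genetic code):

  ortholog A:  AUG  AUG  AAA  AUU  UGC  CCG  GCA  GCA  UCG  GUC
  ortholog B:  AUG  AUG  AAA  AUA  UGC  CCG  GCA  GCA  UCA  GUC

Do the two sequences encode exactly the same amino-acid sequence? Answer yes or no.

yes

Codon 1: AUG Met / AUG Met — identical.
Codon 2: AUG Met / AUG Met — identical.
Codon 3: AAA Lys / AAA Lys — identical.
Codon 4: AUU Ile / AUA Ile — synonymous.
Codon 5: UGC Cys / UGC Cys — identical.
Codon 6: CCG Pro / CCG Pro — identical.
Codon 7: GCA Ala / GCA Ala — identical.
Codon 8: GCA Ala / GCA Ala — identical.
Codon 9: UCG Ser / UCA Ser — synonymous.
Codon 10: GUC Val / GUC Val — identical.
Nonsynonymous differences: 0 → same protein.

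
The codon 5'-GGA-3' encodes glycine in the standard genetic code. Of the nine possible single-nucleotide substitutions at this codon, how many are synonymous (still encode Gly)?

Position 1: none → 0 synonymous.
Position 2: none → 0 synonymous.
Position 3: GGT, GGC, GGG → 3 synonymous.
Total: 0 + 0 + 3 = 3.

3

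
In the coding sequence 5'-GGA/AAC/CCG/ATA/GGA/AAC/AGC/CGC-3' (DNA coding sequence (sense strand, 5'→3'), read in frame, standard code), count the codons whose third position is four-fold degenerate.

Codon 1 GGA (Gly): third position 4-fold.
Codon 2 AAC (Asn): third position 2-fold.
Codon 3 CCG (Pro): third position 4-fold.
Codon 4 ATA (Ile): third position 3-fold.
Codon 5 GGA (Gly): third position 4-fold.
Codon 6 AAC (Asn): third position 2-fold.
Codon 7 AGC (Ser): third position 2-fold.
Codon 8 CGC (Arg): third position 4-fold.
Four-fold degenerate third positions: 4.

4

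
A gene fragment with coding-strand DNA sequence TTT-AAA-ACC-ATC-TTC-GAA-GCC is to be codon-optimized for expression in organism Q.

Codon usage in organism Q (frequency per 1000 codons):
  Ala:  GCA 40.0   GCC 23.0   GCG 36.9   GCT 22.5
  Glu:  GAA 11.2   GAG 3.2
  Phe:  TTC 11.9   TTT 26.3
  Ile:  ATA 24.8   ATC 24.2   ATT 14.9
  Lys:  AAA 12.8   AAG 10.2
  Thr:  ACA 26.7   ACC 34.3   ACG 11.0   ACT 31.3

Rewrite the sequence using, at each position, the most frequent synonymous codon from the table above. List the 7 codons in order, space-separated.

Codon 1 (Phe): best is TTT at 26.3.
Codon 2 (Lys): best is AAA at 12.8.
Codon 3 (Thr): best is ACC at 34.3.
Codon 4 (Ile): best is ATA at 24.8.
Codon 5 (Phe): best is TTT at 26.3.
Codon 6 (Glu): best is GAA at 11.2.
Codon 7 (Ala): best is GCA at 40.0.

TTT AAA ACC ATA TTT GAA GCA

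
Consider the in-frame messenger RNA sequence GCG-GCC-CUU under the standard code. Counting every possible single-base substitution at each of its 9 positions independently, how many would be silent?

9

Codon 1 (GCG, Ala): 3 synonymous substitutions.
Codon 2 (GCC, Ala): 3 synonymous substitutions.
Codon 3 (CUU, Leu): 3 synonymous substitutions.
Total: 3 + 3 + 3 = 9.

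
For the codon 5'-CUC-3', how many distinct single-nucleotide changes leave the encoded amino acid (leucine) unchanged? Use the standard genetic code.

3

Position 1: none → 0 synonymous.
Position 2: none → 0 synonymous.
Position 3: CUU, CUA, CUG → 3 synonymous.
Total: 0 + 0 + 3 = 3.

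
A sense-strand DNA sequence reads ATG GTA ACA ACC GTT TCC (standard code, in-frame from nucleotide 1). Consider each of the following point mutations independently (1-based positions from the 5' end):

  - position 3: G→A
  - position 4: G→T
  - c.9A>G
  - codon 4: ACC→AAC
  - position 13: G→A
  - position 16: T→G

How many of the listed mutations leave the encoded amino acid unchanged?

Codon 1: ATG (Met) → ATA (Ile) — missense.
Codon 2: GTA (Val) → TTA (Leu) — missense.
Codon 3: ACA (Thr) → ACG (Thr) — synonymous.
Codon 4: ACC (Thr) → AAC (Asn) — missense.
Codon 5: GTT (Val) → ATT (Ile) — missense.
Codon 6: TCC (Ser) → GCC (Ala) — missense.
Synonymous: 1 of 6.

1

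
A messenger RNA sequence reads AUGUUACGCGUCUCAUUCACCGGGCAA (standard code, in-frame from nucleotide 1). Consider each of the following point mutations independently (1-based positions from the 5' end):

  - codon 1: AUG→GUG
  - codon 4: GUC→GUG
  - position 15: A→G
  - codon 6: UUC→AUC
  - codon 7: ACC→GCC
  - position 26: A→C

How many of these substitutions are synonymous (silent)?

2

Codon 1: AUG (Met) → GUG (Val) — missense.
Codon 4: GUC (Val) → GUG (Val) — synonymous.
Codon 5: UCA (Ser) → UCG (Ser) — synonymous.
Codon 6: UUC (Phe) → AUC (Ile) — missense.
Codon 7: ACC (Thr) → GCC (Ala) — missense.
Codon 9: CAA (Gln) → CCA (Pro) — missense.
Synonymous: 2 of 6.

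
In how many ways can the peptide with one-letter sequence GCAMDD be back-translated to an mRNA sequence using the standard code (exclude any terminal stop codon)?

128

Gly: 4 codons.
Cys: 2 codons.
Ala: 4 codons.
Met: 1 codon.
Asp: 2 codons.
Asp: 2 codons.
4 × 2 × 4 × 1 × 2 × 2 = 128.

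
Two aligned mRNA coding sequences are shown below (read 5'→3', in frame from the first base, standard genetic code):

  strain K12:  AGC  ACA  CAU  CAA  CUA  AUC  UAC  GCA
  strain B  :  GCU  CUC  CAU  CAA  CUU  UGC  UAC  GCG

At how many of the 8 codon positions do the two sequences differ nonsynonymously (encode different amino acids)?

3

Codon 1: AGC Ser / GCU Ala — nonsynonymous.
Codon 2: ACA Thr / CUC Leu — nonsynonymous.
Codon 3: CAU His / CAU His — identical.
Codon 4: CAA Gln / CAA Gln — identical.
Codon 5: CUA Leu / CUU Leu — synonymous.
Codon 6: AUC Ile / UGC Cys — nonsynonymous.
Codon 7: UAC Tyr / UAC Tyr — identical.
Codon 8: GCA Ala / GCG Ala — synonymous.
Nonsynonymous differences: 3.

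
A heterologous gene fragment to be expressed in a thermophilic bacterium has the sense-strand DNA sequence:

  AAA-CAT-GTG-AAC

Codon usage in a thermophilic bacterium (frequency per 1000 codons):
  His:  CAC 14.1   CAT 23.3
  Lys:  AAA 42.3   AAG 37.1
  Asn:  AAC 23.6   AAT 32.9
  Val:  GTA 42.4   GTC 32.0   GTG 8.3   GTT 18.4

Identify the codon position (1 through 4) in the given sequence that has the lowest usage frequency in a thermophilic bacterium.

Codon 1 AAA (Lys): 42.3 per 1000.
Codon 2 CAT (His): 23.3 per 1000.
Codon 3 GTG (Val): 8.3 per 1000.
Codon 4 AAC (Asn): 23.6 per 1000.
Lowest frequency is 8.3 at codon 3.

3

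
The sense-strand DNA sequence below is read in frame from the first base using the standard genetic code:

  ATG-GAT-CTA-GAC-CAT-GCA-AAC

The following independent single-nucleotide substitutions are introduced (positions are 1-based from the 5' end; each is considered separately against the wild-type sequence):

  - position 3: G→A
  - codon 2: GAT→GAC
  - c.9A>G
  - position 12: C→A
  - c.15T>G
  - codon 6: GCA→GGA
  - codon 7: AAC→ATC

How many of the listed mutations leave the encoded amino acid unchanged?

Codon 1: ATG (Met) → ATA (Ile) — missense.
Codon 2: GAT (Asp) → GAC (Asp) — synonymous.
Codon 3: CTA (Leu) → CTG (Leu) — synonymous.
Codon 4: GAC (Asp) → GAA (Glu) — missense.
Codon 5: CAT (His) → CAG (Gln) — missense.
Codon 6: GCA (Ala) → GGA (Gly) — missense.
Codon 7: AAC (Asn) → ATC (Ile) — missense.
Synonymous: 2 of 7.

2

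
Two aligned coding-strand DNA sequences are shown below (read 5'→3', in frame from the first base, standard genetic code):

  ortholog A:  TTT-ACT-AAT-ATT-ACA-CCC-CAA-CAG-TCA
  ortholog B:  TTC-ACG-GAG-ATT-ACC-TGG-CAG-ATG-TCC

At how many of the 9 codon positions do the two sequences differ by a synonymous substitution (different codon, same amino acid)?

5

Codon 1: TTT Phe / TTC Phe — synonymous.
Codon 2: ACT Thr / ACG Thr — synonymous.
Codon 3: AAT Asn / GAG Glu — nonsynonymous.
Codon 4: ATT Ile / ATT Ile — identical.
Codon 5: ACA Thr / ACC Thr — synonymous.
Codon 6: CCC Pro / TGG Trp — nonsynonymous.
Codon 7: CAA Gln / CAG Gln — synonymous.
Codon 8: CAG Gln / ATG Met — nonsynonymous.
Codon 9: TCA Ser / TCC Ser — synonymous.
Synonymous differences: 5.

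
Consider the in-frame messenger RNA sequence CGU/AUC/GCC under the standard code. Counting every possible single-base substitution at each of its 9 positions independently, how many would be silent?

Codon 1 (CGU, Arg): 3 synonymous substitutions.
Codon 2 (AUC, Ile): 2 synonymous substitutions.
Codon 3 (GCC, Ala): 3 synonymous substitutions.
Total: 3 + 2 + 3 = 8.

8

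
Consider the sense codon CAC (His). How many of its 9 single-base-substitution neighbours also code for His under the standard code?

Position 1: none → 0 synonymous.
Position 2: none → 0 synonymous.
Position 3: CAU → 1 synonymous.
Total: 0 + 0 + 1 = 1.

1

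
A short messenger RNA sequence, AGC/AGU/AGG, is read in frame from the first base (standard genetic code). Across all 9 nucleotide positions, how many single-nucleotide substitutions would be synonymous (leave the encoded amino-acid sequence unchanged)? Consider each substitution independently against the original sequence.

Codon 1 (AGC, Ser): 1 synonymous substitution.
Codon 2 (AGU, Ser): 1 synonymous substitution.
Codon 3 (AGG, Arg): 2 synonymous substitutions.
Total: 1 + 1 + 2 = 4.

4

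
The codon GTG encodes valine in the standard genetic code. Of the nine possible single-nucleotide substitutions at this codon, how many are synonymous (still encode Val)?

Position 1: none → 0 synonymous.
Position 2: none → 0 synonymous.
Position 3: GTT, GTC, GTA → 3 synonymous.
Total: 0 + 0 + 3 = 3.

3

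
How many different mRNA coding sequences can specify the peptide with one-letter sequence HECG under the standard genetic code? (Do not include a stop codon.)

His: 2 codons.
Glu: 2 codons.
Cys: 2 codons.
Gly: 4 codons.
2 × 2 × 2 × 4 = 32.

32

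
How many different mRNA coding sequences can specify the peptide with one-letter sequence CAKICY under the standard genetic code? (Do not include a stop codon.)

Cys: 2 codons.
Ala: 4 codons.
Lys: 2 codons.
Ile: 3 codons.
Cys: 2 codons.
Tyr: 2 codons.
2 × 4 × 2 × 3 × 2 × 2 = 192.

192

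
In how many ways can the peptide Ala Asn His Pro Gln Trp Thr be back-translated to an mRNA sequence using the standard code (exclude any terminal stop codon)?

Ala: 4 codons.
Asn: 2 codons.
His: 2 codons.
Pro: 4 codons.
Gln: 2 codons.
Trp: 1 codon.
Thr: 4 codons.
4 × 2 × 2 × 4 × 2 × 1 × 4 = 512.

512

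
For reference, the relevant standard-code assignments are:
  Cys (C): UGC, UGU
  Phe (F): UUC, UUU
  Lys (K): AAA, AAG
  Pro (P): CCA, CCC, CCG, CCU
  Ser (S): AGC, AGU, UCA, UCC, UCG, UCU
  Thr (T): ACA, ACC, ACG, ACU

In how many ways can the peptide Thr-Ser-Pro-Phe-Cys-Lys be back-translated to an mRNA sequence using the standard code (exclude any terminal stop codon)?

768

Thr: 4 codons.
Ser: 6 codons.
Pro: 4 codons.
Phe: 2 codons.
Cys: 2 codons.
Lys: 2 codons.
4 × 6 × 4 × 2 × 2 × 2 = 768.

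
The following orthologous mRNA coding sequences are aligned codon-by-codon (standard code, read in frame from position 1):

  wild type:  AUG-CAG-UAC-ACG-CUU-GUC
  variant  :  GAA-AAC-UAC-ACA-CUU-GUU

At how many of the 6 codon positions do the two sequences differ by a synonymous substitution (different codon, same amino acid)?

Codon 1: AUG Met / GAA Glu — nonsynonymous.
Codon 2: CAG Gln / AAC Asn — nonsynonymous.
Codon 3: UAC Tyr / UAC Tyr — identical.
Codon 4: ACG Thr / ACA Thr — synonymous.
Codon 5: CUU Leu / CUU Leu — identical.
Codon 6: GUC Val / GUU Val — synonymous.
Synonymous differences: 2.

2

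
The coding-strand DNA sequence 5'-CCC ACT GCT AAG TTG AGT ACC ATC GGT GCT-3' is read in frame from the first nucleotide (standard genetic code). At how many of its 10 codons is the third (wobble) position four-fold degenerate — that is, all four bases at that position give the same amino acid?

Codon 1 CCC (Pro): third position 4-fold.
Codon 2 ACT (Thr): third position 4-fold.
Codon 3 GCT (Ala): third position 4-fold.
Codon 4 AAG (Lys): third position 2-fold.
Codon 5 TTG (Leu): third position 2-fold.
Codon 6 AGT (Ser): third position 2-fold.
Codon 7 ACC (Thr): third position 4-fold.
Codon 8 ATC (Ile): third position 3-fold.
Codon 9 GGT (Gly): third position 4-fold.
Codon 10 GCT (Ala): third position 4-fold.
Four-fold degenerate third positions: 6.

6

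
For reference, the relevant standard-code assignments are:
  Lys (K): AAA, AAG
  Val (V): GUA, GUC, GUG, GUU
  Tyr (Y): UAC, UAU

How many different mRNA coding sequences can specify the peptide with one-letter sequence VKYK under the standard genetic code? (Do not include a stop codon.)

32

Val: 4 codons.
Lys: 2 codons.
Tyr: 2 codons.
Lys: 2 codons.
4 × 2 × 2 × 2 = 32.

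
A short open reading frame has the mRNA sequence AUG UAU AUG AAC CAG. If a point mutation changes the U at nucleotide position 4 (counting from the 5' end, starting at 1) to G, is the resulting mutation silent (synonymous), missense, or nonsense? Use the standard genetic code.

missense

Position 4 falls in codon 2: UAU → Tyr.
After the substitution the codon is GAU → Asp.
Tyr ≠ Asp, so this is a missense mutation.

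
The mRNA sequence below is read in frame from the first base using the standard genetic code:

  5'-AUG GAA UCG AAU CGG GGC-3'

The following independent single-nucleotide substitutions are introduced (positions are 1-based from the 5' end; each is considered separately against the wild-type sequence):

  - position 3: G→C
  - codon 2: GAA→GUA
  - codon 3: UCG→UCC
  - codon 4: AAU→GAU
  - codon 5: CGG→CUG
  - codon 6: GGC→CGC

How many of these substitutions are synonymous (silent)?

Codon 1: AUG (Met) → AUC (Ile) — missense.
Codon 2: GAA (Glu) → GUA (Val) — missense.
Codon 3: UCG (Ser) → UCC (Ser) — synonymous.
Codon 4: AAU (Asn) → GAU (Asp) — missense.
Codon 5: CGG (Arg) → CUG (Leu) — missense.
Codon 6: GGC (Gly) → CGC (Arg) — missense.
Synonymous: 1 of 6.

1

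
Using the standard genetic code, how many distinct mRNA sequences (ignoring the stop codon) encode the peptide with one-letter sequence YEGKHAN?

512

Tyr: 2 codons.
Glu: 2 codons.
Gly: 4 codons.
Lys: 2 codons.
His: 2 codons.
Ala: 4 codons.
Asn: 2 codons.
2 × 2 × 4 × 2 × 2 × 4 × 2 = 512.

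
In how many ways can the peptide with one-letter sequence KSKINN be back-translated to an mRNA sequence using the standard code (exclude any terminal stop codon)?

Lys: 2 codons.
Ser: 6 codons.
Lys: 2 codons.
Ile: 3 codons.
Asn: 2 codons.
Asn: 2 codons.
2 × 6 × 2 × 3 × 2 × 2 = 288.

288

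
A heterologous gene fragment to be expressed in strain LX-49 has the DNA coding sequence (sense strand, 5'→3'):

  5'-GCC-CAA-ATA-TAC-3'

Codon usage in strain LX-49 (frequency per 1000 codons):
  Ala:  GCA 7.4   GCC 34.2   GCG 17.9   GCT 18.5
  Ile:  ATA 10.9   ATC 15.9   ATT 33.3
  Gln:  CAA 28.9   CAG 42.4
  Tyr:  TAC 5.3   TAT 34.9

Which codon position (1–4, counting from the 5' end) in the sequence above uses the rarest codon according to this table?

4

Codon 1 GCC (Ala): 34.2 per 1000.
Codon 2 CAA (Gln): 28.9 per 1000.
Codon 3 ATA (Ile): 10.9 per 1000.
Codon 4 TAC (Tyr): 5.3 per 1000.
Lowest frequency is 5.3 at codon 4.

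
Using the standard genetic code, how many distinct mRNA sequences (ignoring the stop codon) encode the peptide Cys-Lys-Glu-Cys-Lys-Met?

32

Cys: 2 codons.
Lys: 2 codons.
Glu: 2 codons.
Cys: 2 codons.
Lys: 2 codons.
Met: 1 codon.
2 × 2 × 2 × 2 × 2 × 1 = 32.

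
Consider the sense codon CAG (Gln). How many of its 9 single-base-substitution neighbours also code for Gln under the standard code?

Position 1: none → 0 synonymous.
Position 2: none → 0 synonymous.
Position 3: CAA → 1 synonymous.
Total: 0 + 0 + 1 = 1.

1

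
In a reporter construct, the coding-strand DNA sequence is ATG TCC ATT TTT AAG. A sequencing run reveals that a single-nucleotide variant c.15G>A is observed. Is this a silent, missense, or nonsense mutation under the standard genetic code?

silent

Position 15 falls in codon 5: AAG → Lys.
After the substitution the codon is AAA → Lys.
Both encode Lys, so the change is synonymous.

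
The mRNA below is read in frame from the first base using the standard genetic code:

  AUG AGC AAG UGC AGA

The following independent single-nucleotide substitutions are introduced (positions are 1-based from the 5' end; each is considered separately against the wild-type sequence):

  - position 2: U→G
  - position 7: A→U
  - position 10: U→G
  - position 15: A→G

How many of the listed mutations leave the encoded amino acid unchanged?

Codon 1: AUG (Met) → AGG (Arg) — missense.
Codon 3: AAG (Lys) → UAG (Stop) — nonsense.
Codon 4: UGC (Cys) → GGC (Gly) — missense.
Codon 5: AGA (Arg) → AGG (Arg) — synonymous.
Synonymous: 1 of 4.

1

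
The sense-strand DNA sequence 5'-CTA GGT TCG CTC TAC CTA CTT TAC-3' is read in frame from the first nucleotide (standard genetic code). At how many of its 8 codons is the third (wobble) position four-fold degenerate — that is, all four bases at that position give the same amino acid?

6

Codon 1 CTA (Leu): third position 4-fold.
Codon 2 GGT (Gly): third position 4-fold.
Codon 3 TCG (Ser): third position 4-fold.
Codon 4 CTC (Leu): third position 4-fold.
Codon 5 TAC (Tyr): third position 2-fold.
Codon 6 CTA (Leu): third position 4-fold.
Codon 7 CTT (Leu): third position 4-fold.
Codon 8 TAC (Tyr): third position 2-fold.
Four-fold degenerate third positions: 6.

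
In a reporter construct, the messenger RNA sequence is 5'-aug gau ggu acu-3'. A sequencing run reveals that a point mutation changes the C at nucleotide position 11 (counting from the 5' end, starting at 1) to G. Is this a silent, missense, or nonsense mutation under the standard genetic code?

Position 11 falls in codon 4: ACU → Thr.
After the substitution the codon is AGU → Ser.
Thr ≠ Ser, so this is a missense mutation.

missense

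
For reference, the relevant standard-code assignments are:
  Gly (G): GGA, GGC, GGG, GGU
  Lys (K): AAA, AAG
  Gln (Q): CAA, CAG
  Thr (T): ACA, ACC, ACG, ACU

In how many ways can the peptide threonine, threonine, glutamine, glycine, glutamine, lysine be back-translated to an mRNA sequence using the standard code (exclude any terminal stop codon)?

Thr: 4 codons.
Thr: 4 codons.
Gln: 2 codons.
Gly: 4 codons.
Gln: 2 codons.
Lys: 2 codons.
4 × 4 × 2 × 4 × 2 × 2 = 512.

512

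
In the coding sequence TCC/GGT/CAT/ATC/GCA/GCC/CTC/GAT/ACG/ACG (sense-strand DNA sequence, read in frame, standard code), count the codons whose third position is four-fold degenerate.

Codon 1 TCC (Ser): third position 4-fold.
Codon 2 GGT (Gly): third position 4-fold.
Codon 3 CAT (His): third position 2-fold.
Codon 4 ATC (Ile): third position 3-fold.
Codon 5 GCA (Ala): third position 4-fold.
Codon 6 GCC (Ala): third position 4-fold.
Codon 7 CTC (Leu): third position 4-fold.
Codon 8 GAT (Asp): third position 2-fold.
Codon 9 ACG (Thr): third position 4-fold.
Codon 10 ACG (Thr): third position 4-fold.
Four-fold degenerate third positions: 7.

7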